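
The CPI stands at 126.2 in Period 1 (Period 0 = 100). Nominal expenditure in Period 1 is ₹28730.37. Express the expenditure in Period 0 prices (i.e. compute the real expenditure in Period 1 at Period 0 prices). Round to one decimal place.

22765.7

Real = Nominal ÷ (Index/100) = 28730.37 ÷ (126.2/100)
     = 28730.37 ÷ 1.262 = 22765.7448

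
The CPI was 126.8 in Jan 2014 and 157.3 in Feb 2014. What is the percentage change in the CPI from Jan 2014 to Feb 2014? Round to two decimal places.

Change = (157.3 − 126.8) / 126.8 × 100
       = 30.5 / 126.8 × 100 = 24.0536%

24.05%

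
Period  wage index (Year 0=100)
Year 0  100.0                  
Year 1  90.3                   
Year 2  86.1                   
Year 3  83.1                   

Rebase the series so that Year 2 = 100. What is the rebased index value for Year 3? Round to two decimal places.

96.52

Rebased(Year 3) = 83.1 / 86.1 × 100 = 96.5157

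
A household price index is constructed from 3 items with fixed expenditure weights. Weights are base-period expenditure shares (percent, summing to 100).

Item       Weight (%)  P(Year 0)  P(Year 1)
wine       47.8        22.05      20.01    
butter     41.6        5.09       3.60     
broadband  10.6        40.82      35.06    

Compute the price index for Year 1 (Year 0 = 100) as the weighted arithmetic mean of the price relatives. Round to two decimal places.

81.90

wine: 47.8 × (20.01/22.05) = 47.8 × 0.907483 = 43.3777
butter: 41.6 × (3.60/5.09) = 41.6 × 0.707269 = 29.4224
broadband: 10.6 × (35.06/40.82) = 10.6 × 0.858893 = 9.1043
Index = Σ wᵢ·(p₁ᵢ/p₀ᵢ) = 43.3777 + 29.4224 + 9.1043 = 81.9043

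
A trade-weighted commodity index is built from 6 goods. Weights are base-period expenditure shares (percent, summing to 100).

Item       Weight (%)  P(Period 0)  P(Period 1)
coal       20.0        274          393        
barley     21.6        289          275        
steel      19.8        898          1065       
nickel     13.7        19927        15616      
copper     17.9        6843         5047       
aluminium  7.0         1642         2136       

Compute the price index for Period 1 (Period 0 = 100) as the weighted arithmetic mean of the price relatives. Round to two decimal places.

coal: 20.0 × (393/274) = 20.0 × 1.434307 = 28.6861
barley: 21.6 × (275/289) = 21.6 × 0.951557 = 20.5536
steel: 19.8 × (1065/898) = 19.8 × 1.185969 = 23.4822
nickel: 13.7 × (15616/19927) = 13.7 × 0.783660 = 10.7361
copper: 17.9 × (5047/6843) = 17.9 × 0.737542 = 13.2020
aluminium: 7.0 × (2136/1642) = 7.0 × 1.300853 = 9.1060
Index = Σ wᵢ·(p₁ᵢ/p₀ᵢ) = 28.6861 + 20.5536 + 23.4822 + 10.7361 + 13.2020 + 9.1060 = 105.7661

105.77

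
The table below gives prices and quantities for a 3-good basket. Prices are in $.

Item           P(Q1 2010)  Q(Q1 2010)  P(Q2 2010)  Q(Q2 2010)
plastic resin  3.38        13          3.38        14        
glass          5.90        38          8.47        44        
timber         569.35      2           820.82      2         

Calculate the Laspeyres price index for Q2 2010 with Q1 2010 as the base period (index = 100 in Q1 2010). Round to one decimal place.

Laspeyres price index uses base-period quantities as weights.
ΣP(Q2 2010)·Q(Q1 2010) = 3.38×13 + 8.47×38 + 820.82×2 = 43.94 + 321.86 + 1641.64 = 2007.44
ΣP(Q1 2010)·Q(Q1 2010) = 3.38×13 + 5.90×38 + 569.35×2 = 43.94 + 224.2 + 1138.7 = 1406.84
Index = 2007.44 / 1406.84 × 100 = 142.6914

142.7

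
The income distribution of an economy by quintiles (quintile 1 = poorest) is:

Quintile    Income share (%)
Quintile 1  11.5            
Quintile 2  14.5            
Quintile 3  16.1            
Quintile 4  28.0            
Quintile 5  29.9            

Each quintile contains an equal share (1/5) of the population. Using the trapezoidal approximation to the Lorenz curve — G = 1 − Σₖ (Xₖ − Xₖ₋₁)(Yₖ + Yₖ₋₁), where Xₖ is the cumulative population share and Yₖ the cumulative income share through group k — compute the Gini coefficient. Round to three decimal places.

0.201

Cumulative income shares Yₖ: 0.1150, 0.2600, 0.4210, 0.7010, 1.0000
Σ (Xₖ−Xₖ₋₁)(Yₖ+Yₖ₋₁) = (1/5)(0.1150+0.0000) + (1/5)(0.2600+0.1150) + (1/5)(0.4210+0.2600) + (1/5)(0.7010+0.4210) + (1/5)(1.0000+0.7010)
  = 0.0230 + 0.0750 + 0.1362 + 0.2244 + 0.3402 = 0.7988
G = 1 − 0.7988 = 0.2012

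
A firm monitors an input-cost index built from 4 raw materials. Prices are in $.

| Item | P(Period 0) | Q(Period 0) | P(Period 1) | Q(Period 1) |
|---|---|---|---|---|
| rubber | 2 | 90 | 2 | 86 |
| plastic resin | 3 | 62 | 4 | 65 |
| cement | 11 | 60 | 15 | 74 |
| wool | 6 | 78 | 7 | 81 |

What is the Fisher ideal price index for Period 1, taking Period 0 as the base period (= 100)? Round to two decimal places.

Laspeyres component (base-period weights):
ΣP(Period 1)Q(Period 0) = 2×90 + 4×62 + 15×60 + 7×78 = 180 + 248 + 900 + 546 = 1874
ΣP(Period 0)Q(Period 0) = 2×90 + 3×62 + 11×60 + 6×78 = 180 + 186 + 660 + 468 = 1494
L = 1874 / 1494 × 100 = 125.4351
Paasche component (current-period weights):
ΣP(Period 1)Q(Period 1) = 2×86 + 4×65 + 15×74 + 7×81 = 172 + 260 + 1110 + 567 = 2109
ΣP(Period 0)Q(Period 1) = 2×86 + 3×65 + 11×74 + 6×81 = 172 + 195 + 814 + 486 = 1667
P = 2109 / 1667 × 100 = 126.5147
Fisher = √(L × P) = √(125.4351 × 126.5147) = 125.9737

125.97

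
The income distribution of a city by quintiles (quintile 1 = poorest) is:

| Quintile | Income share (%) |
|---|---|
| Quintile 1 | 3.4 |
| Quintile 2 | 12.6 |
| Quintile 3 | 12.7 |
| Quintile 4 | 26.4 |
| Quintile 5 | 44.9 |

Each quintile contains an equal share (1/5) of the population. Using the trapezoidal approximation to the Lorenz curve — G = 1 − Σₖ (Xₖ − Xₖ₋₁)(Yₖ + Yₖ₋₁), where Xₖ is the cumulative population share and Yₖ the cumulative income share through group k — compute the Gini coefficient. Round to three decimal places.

Cumulative income shares Yₖ: 0.0340, 0.1600, 0.2870, 0.5510, 1.0000
Σ (Xₖ−Xₖ₋₁)(Yₖ+Yₖ₋₁) = (1/5)(0.0340+0.0000) + (1/5)(0.1600+0.0340) + (1/5)(0.2870+0.1600) + (1/5)(0.5510+0.2870) + (1/5)(1.0000+0.5510)
  = 0.0068 + 0.0388 + 0.0894 + 0.1676 + 0.3102 = 0.6128
G = 1 − 0.6128 = 0.3872

0.387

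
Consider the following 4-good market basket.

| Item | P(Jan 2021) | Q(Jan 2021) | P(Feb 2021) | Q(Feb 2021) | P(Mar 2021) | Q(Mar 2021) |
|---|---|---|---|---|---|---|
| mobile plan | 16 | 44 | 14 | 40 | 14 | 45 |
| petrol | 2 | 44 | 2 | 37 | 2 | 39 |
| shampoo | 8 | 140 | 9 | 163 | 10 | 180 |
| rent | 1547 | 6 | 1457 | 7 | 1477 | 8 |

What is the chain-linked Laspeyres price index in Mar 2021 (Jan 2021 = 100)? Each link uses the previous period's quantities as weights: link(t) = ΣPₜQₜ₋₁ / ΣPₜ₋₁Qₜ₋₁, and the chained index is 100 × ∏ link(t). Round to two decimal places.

Link Jan 2021→Feb 2021:
ΣP(Feb 2021)Q(Jan 2021) = 14×44 + 2×44 + 9×140 + 1457×6 = 616 + 88 + 1260 + 8742 = 10706
ΣP(Jan 2021)Q(Jan 2021) = 16×44 + 2×44 + 8×140 + 1547×6 = 704 + 88 + 1120 + 9282 = 11194
link = 10706/11194 = 0.956405
Link Feb 2021→Mar 2021:
ΣP(Mar 2021)Q(Feb 2021) = 14×40 + 2×37 + 10×163 + 1477×7 = 560 + 74 + 1630 + 10339 = 12603
ΣP(Feb 2021)Q(Feb 2021) = 14×40 + 2×37 + 9×163 + 1457×7 = 560 + 74 + 1467 + 10199 = 12300
link = 12603/12300 = 1.024634
Chained index = 100 × 0.956405 × 1.024634 = 97.9965

98.00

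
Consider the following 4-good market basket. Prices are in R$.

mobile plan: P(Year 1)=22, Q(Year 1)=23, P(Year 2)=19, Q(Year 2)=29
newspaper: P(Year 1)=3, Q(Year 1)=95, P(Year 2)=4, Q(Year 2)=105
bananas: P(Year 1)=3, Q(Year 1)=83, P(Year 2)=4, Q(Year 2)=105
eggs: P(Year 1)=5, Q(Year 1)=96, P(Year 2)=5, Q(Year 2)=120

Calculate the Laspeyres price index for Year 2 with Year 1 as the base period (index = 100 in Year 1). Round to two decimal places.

107.17

Laspeyres price index uses base-period quantities as weights.
ΣP(Year 2)·Q(Year 1) = 19×23 + 4×95 + 4×83 + 5×96 = 437 + 380 + 332 + 480 = 1629
ΣP(Year 1)·Q(Year 1) = 22×23 + 3×95 + 3×83 + 5×96 = 506 + 285 + 249 + 480 = 1520
Index = 1629 / 1520 × 100 = 107.1711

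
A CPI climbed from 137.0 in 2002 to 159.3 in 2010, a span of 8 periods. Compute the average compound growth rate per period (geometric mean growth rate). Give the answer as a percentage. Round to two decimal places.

Growth factor = (159.3/137.0)^(1/8) = (1.162774)^(1/8) = 1.019030
Growth rate = 1.019030 − 1 = 0.019030 = 1.9030%

1.90%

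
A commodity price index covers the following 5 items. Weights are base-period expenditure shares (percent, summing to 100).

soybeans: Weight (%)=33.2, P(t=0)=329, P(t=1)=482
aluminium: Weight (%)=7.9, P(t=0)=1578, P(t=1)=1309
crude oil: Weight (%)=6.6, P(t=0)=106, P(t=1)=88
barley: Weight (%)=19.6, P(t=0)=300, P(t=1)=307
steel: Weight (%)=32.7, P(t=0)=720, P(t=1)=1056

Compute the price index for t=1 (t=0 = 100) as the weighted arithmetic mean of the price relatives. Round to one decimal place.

soybeans: 33.2 × (482/329) = 33.2 × 1.465046 = 48.6395
aluminium: 7.9 × (1309/1578) = 7.9 × 0.829531 = 6.5533
crude oil: 6.6 × (88/106) = 6.6 × 0.830189 = 5.4792
barley: 19.6 × (307/300) = 19.6 × 1.023333 = 20.0573
steel: 32.7 × (1056/720) = 32.7 × 1.466667 = 47.9600
Index = Σ wᵢ·(p₁ᵢ/p₀ᵢ) = 48.6395 + 6.5533 + 5.4792 + 20.0573 + 47.9600 = 128.6894

128.7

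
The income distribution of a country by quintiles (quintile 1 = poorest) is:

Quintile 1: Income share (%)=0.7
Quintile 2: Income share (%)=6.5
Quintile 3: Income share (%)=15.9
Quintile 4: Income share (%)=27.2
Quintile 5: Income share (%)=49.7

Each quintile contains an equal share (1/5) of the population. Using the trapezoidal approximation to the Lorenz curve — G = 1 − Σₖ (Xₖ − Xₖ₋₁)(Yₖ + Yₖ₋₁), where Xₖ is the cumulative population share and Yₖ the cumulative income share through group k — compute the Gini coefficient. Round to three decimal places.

Cumulative income shares Yₖ: 0.0070, 0.0720, 0.2310, 0.5030, 1.0000
Σ (Xₖ−Xₖ₋₁)(Yₖ+Yₖ₋₁) = (1/5)(0.0070+0.0000) + (1/5)(0.0720+0.0070) + (1/5)(0.2310+0.0720) + (1/5)(0.5030+0.2310) + (1/5)(1.0000+0.5030)
  = 0.0014 + 0.0158 + 0.0606 + 0.1468 + 0.3006 = 0.5252
G = 1 − 0.5252 = 0.4748

0.475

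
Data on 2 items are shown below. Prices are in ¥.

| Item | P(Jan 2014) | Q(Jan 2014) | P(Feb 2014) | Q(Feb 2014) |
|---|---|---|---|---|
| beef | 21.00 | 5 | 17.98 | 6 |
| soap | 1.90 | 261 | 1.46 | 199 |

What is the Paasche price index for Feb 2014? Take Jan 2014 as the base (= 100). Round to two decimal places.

79.04

Paasche price index uses current-period quantities as weights.
ΣP(Feb 2014)·Q(Feb 2014) = 17.98×6 + 1.46×199 = 107.88 + 290.54 = 398.42
ΣP(Jan 2014)·Q(Feb 2014) = 21.00×6 + 1.90×199 = 126 + 378.1 = 504.1
Index = 398.42 / 504.1 × 100 = 79.0359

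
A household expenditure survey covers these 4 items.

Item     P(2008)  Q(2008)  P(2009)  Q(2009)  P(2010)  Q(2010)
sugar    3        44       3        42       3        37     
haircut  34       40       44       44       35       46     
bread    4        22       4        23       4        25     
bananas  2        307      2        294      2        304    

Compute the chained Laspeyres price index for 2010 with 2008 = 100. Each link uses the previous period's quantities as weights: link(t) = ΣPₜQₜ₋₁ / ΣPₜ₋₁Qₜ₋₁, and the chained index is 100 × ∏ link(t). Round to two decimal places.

Link 2008→2009:
ΣP(2009)Q(2008) = 3×44 + 44×40 + 4×22 + 2×307 = 132 + 1760 + 88 + 614 = 2594
ΣP(2008)Q(2008) = 3×44 + 34×40 + 4×22 + 2×307 = 132 + 1360 + 88 + 614 = 2194
link = 2594/2194 = 1.182315
Link 2009→2010:
ΣP(2010)Q(2009) = 3×42 + 35×44 + 4×23 + 2×294 = 126 + 1540 + 92 + 588 = 2346
ΣP(2009)Q(2009) = 3×42 + 44×44 + 4×23 + 2×294 = 126 + 1936 + 92 + 588 = 2742
link = 2346/2742 = 0.855580
Chained index = 100 × 1.182315 × 0.855580 = 101.1565

101.16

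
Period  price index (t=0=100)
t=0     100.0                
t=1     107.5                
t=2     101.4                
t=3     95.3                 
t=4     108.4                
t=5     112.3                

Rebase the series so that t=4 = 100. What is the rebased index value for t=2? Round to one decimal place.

Rebased(t=2) = 101.4 / 108.4 × 100 = 93.5424

93.5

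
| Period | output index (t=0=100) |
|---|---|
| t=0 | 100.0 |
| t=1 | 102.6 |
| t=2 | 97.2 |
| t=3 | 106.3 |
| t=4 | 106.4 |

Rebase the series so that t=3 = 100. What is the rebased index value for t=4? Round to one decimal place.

100.1

Rebased(t=4) = 106.4 / 106.3 × 100 = 100.0941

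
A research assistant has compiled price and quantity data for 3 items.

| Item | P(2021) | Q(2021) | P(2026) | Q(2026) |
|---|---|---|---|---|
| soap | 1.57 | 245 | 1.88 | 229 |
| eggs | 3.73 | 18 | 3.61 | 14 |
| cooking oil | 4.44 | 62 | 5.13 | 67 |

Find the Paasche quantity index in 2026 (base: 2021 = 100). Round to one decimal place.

Paasche quantity index uses current-period prices as weights.
ΣP(2026)·Q(2026) = 1.88×229 + 3.61×14 + 5.13×67 = 430.52 + 50.54 + 343.71 = 824.77
ΣP(2026)·Q(2021) = 1.88×245 + 3.61×18 + 5.13×62 = 460.6 + 64.98 + 318.06 = 843.64
Index = 824.77 / 843.64 × 100 = 97.7633

97.8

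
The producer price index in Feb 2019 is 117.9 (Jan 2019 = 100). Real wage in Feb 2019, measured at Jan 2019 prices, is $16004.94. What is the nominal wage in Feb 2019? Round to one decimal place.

Nominal = Real × (Index/100) = 16004.94 × (117.9/100)
        = 16004.94 × 1.179 = 18869.8243

18869.8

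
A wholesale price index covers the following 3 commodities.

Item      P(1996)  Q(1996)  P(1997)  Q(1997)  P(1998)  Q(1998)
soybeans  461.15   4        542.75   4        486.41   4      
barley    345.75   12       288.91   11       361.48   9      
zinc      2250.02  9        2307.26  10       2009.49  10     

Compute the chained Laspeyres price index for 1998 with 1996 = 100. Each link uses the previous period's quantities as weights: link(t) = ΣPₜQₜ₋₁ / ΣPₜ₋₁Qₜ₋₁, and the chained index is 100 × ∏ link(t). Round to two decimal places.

Link 1996→1997:
ΣP(1997)Q(1996) = 542.75×4 + 288.91×12 + 2307.26×9 = 2171 + 3466.92 + 20765.34 = 26403.26
ΣP(1996)Q(1996) = 461.15×4 + 345.75×12 + 2250.02×9 = 1844.6 + 4149 + 20250.18 = 26243.78
link = 26403.26/26243.78 = 1.006077
Link 1997→1998:
ΣP(1998)Q(1997) = 486.41×4 + 361.48×11 + 2009.49×10 = 1945.64 + 3976.28 + 20094.9 = 26016.82
ΣP(1997)Q(1997) = 542.75×4 + 288.91×11 + 2307.26×10 = 2171 + 3178.01 + 23072.6 = 28421.61
link = 26016.82/28421.61 = 0.915389
Chained index = 100 × 1.006077 × 0.915389 = 92.0951

92.10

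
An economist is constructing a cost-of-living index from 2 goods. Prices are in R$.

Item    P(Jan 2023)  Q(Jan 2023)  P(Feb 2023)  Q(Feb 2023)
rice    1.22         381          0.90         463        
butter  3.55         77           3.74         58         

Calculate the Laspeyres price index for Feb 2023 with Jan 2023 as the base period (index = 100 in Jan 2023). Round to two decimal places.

Laspeyres price index uses base-period quantities as weights.
ΣP(Feb 2023)·Q(Jan 2023) = 0.90×381 + 3.74×77 = 342.9 + 287.98 = 630.88
ΣP(Jan 2023)·Q(Jan 2023) = 1.22×381 + 3.55×77 = 464.82 + 273.35 = 738.17
Index = 630.88 / 738.17 × 100 = 85.4654

85.47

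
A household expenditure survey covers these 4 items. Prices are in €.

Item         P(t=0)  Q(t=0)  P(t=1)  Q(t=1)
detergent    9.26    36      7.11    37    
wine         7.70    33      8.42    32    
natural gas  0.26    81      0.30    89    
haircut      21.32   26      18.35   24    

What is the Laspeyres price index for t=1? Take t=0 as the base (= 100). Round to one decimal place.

Laspeyres price index uses base-period quantities as weights.
ΣP(t=1)·Q(t=0) = 7.11×36 + 8.42×33 + 0.30×81 + 18.35×26 = 255.96 + 277.86 + 24.3 + 477.1 = 1035.22
ΣP(t=0)·Q(t=0) = 9.26×36 + 7.70×33 + 0.26×81 + 21.32×26 = 333.36 + 254.1 + 21.06 + 554.32 = 1162.84
Index = 1035.22 / 1162.84 × 100 = 89.0251

89.0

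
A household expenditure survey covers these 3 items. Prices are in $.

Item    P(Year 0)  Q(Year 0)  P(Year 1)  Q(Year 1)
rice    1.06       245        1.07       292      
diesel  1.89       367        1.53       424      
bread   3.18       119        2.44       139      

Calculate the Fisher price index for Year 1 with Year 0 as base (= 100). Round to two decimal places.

83.69

Laspeyres component (base-period weights):
ΣP(Year 1)Q(Year 0) = 1.07×245 + 1.53×367 + 2.44×119 = 262.15 + 561.51 + 290.36 = 1114.02
ΣP(Year 0)Q(Year 0) = 1.06×245 + 1.89×367 + 3.18×119 = 259.7 + 693.63 + 378.42 = 1331.75
L = 1114.02 / 1331.75 × 100 = 83.6508
Paasche component (current-period weights):
ΣP(Year 1)Q(Year 1) = 1.07×292 + 1.53×424 + 2.44×139 = 312.44 + 648.72 + 339.16 = 1300.32
ΣP(Year 0)Q(Year 1) = 1.06×292 + 1.89×424 + 3.18×139 = 309.52 + 801.36 + 442.02 = 1552.9
P = 1300.32 / 1552.9 × 100 = 83.7349
Fisher = √(L × P) = √(83.6508 × 83.7349) = 83.6929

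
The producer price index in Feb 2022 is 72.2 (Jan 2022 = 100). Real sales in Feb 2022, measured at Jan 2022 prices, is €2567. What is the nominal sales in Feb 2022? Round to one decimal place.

Nominal = Real × (Index/100) = 2567 × (72.2/100)
        = 2567 × 0.722 = 1853.3740

1853.4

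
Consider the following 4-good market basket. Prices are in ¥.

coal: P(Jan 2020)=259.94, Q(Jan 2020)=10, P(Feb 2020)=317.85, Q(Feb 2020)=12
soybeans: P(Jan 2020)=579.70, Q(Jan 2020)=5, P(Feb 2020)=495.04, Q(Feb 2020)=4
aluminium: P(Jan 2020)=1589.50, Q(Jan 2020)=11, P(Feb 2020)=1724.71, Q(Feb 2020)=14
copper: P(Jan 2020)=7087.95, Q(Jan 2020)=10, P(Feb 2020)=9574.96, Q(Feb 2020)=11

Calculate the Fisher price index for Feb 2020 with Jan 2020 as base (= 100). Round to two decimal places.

128.13

Laspeyres component (base-period weights):
ΣP(Feb 2020)Q(Jan 2020) = 317.85×10 + 495.04×5 + 1724.71×11 + 9574.96×10 = 3178.5 + 2475.2 + 18971.81 + 95749.6 = 120375.11
ΣP(Jan 2020)Q(Jan 2020) = 259.94×10 + 579.70×5 + 1589.50×11 + 7087.95×10 = 2599.4 + 2898.5 + 17484.5 + 70879.5 = 93861.9
L = 120375.11 / 93861.9 × 100 = 128.2470
Paasche component (current-period weights):
ΣP(Feb 2020)Q(Feb 2020) = 317.85×12 + 495.04×4 + 1724.71×14 + 9574.96×11 = 3814.2 + 1980.16 + 24145.94 + 105324.56 = 135264.86
ΣP(Jan 2020)Q(Feb 2020) = 259.94×12 + 579.70×4 + 1589.50×14 + 7087.95×11 = 3119.28 + 2318.8 + 22253 + 77967.45 = 105658.53
P = 135264.86 / 105658.53 × 100 = 128.0208
Fisher = √(L × P) = √(128.2470 × 128.0208) = 128.1339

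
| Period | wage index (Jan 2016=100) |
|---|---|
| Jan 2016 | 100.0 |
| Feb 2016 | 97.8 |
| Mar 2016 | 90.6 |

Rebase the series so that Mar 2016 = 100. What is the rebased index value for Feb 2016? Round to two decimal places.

Rebased(Feb 2016) = 97.8 / 90.6 × 100 = 107.9470

107.95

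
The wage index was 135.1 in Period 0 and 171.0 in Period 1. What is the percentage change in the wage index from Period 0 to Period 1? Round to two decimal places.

Change = (171.0 − 135.1) / 135.1 × 100
       = 35.9 / 135.1 × 100 = 26.5729%

26.57%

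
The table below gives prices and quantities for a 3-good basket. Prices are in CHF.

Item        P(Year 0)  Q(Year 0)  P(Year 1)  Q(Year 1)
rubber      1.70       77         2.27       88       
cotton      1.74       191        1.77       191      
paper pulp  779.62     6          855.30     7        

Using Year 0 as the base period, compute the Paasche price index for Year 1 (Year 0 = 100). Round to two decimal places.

Paasche price index uses current-period quantities as weights.
ΣP(Year 1)·Q(Year 1) = 2.27×88 + 1.77×191 + 855.30×7 = 199.76 + 338.07 + 5987.1 = 6524.93
ΣP(Year 0)·Q(Year 1) = 1.70×88 + 1.74×191 + 779.62×7 = 149.6 + 332.34 + 5457.34 = 5939.28
Index = 6524.93 / 5939.28 × 100 = 109.8606

109.86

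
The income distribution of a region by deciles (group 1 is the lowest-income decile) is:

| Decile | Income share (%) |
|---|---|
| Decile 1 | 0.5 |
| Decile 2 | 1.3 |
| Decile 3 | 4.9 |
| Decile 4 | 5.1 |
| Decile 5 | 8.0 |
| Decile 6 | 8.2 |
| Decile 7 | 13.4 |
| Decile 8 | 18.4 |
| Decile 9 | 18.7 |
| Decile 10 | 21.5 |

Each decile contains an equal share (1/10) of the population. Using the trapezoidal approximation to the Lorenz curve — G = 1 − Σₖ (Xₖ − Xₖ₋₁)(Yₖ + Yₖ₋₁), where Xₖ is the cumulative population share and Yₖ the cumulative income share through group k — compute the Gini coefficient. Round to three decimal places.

Cumulative income shares Yₖ: 0.0050, 0.0180, 0.0670, 0.1180, 0.1980, 0.2800, 0.4140, 0.5980, 0.7850, 1.0000
Σ (Xₖ−Xₖ₋₁)(Yₖ+Yₖ₋₁) = (1/10)(0.0050+0.0000) + (1/10)(0.0180+0.0050) + (1/10)(0.0670+0.0180) + (1/10)(0.1180+0.0670) + (1/10)(0.1980+0.1180) + (1/10)(0.2800+0.1980) + (1/10)(0.4140+0.2800) + (1/10)(0.5980+0.4140) + (1/10)(0.7850+0.5980) + (1/10)(1.0000+0.7850)
  = 0.0005 + 0.0023 + 0.0085 + 0.0185 + 0.0316 + 0.0478 + 0.0694 + 0.1012 + 0.1383 + 0.1785 = 0.5966
G = 1 − 0.5966 = 0.4034

0.403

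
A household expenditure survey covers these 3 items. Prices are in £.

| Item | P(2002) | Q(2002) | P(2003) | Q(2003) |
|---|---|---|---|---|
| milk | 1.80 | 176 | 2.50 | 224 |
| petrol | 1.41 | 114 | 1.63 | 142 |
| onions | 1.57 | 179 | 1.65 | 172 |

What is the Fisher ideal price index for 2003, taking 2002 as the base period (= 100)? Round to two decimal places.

122.27

Laspeyres component (base-period weights):
ΣP(2003)Q(2002) = 2.50×176 + 1.63×114 + 1.65×179 = 440 + 185.82 + 295.35 = 921.17
ΣP(2002)Q(2002) = 1.80×176 + 1.41×114 + 1.57×179 = 316.8 + 160.74 + 281.03 = 758.57
L = 921.17 / 758.57 × 100 = 121.4351
Paasche component (current-period weights):
ΣP(2003)Q(2003) = 2.50×224 + 1.63×142 + 1.65×172 = 560 + 231.46 + 283.8 = 1075.26
ΣP(2002)Q(2003) = 1.80×224 + 1.41×142 + 1.57×172 = 403.2 + 200.22 + 270.04 = 873.46
P = 1075.26 / 873.46 × 100 = 123.1035
Fisher = √(L × P) = √(121.4351 × 123.1035) = 122.2664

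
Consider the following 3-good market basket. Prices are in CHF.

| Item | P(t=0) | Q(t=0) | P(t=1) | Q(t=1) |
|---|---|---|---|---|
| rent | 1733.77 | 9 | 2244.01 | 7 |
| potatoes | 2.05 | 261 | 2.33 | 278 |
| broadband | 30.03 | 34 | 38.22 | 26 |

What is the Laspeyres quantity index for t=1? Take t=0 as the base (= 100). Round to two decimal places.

78.60

Laspeyres quantity index uses base-period prices as weights.
ΣP(t=0)·Q(t=1) = 1733.77×7 + 2.05×278 + 30.03×26 = 12136.39 + 569.9 + 780.78 = 13487.07
ΣP(t=0)·Q(t=0) = 1733.77×9 + 2.05×261 + 30.03×34 = 15603.93 + 535.05 + 1021.02 = 17160
Index = 13487.07 / 17160 × 100 = 78.5960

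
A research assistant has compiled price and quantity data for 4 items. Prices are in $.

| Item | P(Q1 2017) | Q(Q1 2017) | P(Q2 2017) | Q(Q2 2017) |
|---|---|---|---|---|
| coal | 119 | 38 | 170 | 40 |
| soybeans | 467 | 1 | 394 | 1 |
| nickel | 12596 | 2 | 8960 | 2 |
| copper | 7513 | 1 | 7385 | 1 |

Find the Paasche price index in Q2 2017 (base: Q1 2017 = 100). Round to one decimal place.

85.7

Paasche price index uses current-period quantities as weights.
ΣP(Q2 2017)·Q(Q2 2017) = 170×40 + 394×1 + 8960×2 + 7385×1 = 6800 + 394 + 17920 + 7385 = 32499
ΣP(Q1 2017)·Q(Q2 2017) = 119×40 + 467×1 + 12596×2 + 7513×1 = 4760 + 467 + 25192 + 7513 = 37932
Index = 32499 / 37932 × 100 = 85.6770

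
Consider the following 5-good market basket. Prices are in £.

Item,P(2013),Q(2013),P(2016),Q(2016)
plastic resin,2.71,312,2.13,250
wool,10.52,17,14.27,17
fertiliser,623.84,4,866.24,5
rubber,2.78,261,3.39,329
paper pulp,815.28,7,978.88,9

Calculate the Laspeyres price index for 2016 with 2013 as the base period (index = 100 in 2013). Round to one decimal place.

Laspeyres price index uses base-period quantities as weights.
ΣP(2016)·Q(2013) = 2.13×312 + 14.27×17 + 866.24×4 + 3.39×261 + 978.88×7 = 664.56 + 242.59 + 3464.96 + 884.79 + 6852.16 = 12109.06
ΣP(2013)·Q(2013) = 2.71×312 + 10.52×17 + 623.84×4 + 2.78×261 + 815.28×7 = 845.52 + 178.84 + 2495.36 + 725.58 + 5706.96 = 9952.26
Index = 12109.06 / 9952.26 × 100 = 121.6715

121.7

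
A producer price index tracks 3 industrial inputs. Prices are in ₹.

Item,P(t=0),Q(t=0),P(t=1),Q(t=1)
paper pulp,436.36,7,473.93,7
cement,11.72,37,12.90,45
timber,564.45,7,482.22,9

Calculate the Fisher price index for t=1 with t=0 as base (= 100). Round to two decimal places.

Laspeyres component (base-period weights):
ΣP(t=1)Q(t=0) = 473.93×7 + 12.90×37 + 482.22×7 = 3317.51 + 477.3 + 3375.54 = 7170.35
ΣP(t=0)Q(t=0) = 436.36×7 + 11.72×37 + 564.45×7 = 3054.52 + 433.64 + 3951.15 = 7439.31
L = 7170.35 / 7439.31 × 100 = 96.3846
Paasche component (current-period weights):
ΣP(t=1)Q(t=1) = 473.93×7 + 12.90×45 + 482.22×9 = 3317.51 + 580.5 + 4339.98 = 8237.99
ΣP(t=0)Q(t=1) = 436.36×7 + 11.72×45 + 564.45×9 = 3054.52 + 527.4 + 5080.05 = 8661.97
P = 8237.99 / 8661.97 × 100 = 95.1053
Fisher = √(L × P) = √(96.3846 × 95.1053) = 95.7428

95.74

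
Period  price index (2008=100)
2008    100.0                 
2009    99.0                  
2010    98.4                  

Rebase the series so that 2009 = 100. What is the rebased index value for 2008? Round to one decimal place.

Rebased(2008) = 100.0 / 99.0 × 100 = 101.0101

101.0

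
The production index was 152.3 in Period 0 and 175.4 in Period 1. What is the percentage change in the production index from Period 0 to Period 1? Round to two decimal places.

Change = (175.4 − 152.3) / 152.3 × 100
       = 23.1 / 152.3 × 100 = 15.1674%

15.17%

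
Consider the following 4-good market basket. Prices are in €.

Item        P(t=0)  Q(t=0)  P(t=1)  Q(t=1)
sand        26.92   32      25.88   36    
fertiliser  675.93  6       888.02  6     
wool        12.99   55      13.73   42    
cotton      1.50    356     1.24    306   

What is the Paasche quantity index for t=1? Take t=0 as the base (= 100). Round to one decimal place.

98.1

Paasche quantity index uses current-period prices as weights.
ΣP(t=1)·Q(t=1) = 25.88×36 + 888.02×6 + 13.73×42 + 1.24×306 = 931.68 + 5328.12 + 576.66 + 379.44 = 7215.9
ΣP(t=1)·Q(t=0) = 25.88×32 + 888.02×6 + 13.73×55 + 1.24×356 = 828.16 + 5328.12 + 755.15 + 441.44 = 7352.87
Index = 7215.9 / 7352.87 × 100 = 98.1372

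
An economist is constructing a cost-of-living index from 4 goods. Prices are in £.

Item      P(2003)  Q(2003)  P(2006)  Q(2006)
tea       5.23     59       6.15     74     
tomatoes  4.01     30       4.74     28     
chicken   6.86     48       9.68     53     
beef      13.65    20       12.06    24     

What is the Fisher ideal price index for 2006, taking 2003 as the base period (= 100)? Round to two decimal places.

117.11

Laspeyres component (base-period weights):
ΣP(2006)Q(2003) = 6.15×59 + 4.74×30 + 9.68×48 + 12.06×20 = 362.85 + 142.2 + 464.64 + 241.2 = 1210.89
ΣP(2003)Q(2003) = 5.23×59 + 4.01×30 + 6.86×48 + 13.65×20 = 308.57 + 120.3 + 329.28 + 273 = 1031.15
L = 1210.89 / 1031.15 × 100 = 117.4310
Paasche component (current-period weights):
ΣP(2006)Q(2006) = 6.15×74 + 4.74×28 + 9.68×53 + 12.06×24 = 455.1 + 132.72 + 513.04 + 289.44 = 1390.3
ΣP(2003)Q(2006) = 5.23×74 + 4.01×28 + 6.86×53 + 13.65×24 = 387.02 + 112.28 + 363.58 + 327.6 = 1190.48
P = 1390.3 / 1190.48 × 100 = 116.7848
Fisher = √(L × P) = √(117.4310 × 116.7848) = 117.1075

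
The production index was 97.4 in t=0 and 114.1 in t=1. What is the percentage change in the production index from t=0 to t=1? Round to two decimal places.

Change = (114.1 − 97.4) / 97.4 × 100
       = 16.7 / 97.4 × 100 = 17.1458%

17.15%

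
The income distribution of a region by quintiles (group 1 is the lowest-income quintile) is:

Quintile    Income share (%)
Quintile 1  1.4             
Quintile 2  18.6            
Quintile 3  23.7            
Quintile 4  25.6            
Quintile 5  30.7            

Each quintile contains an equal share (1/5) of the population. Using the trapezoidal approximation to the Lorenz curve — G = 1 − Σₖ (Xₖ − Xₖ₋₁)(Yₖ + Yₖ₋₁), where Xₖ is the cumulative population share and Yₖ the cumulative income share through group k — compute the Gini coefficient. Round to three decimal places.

0.262

Cumulative income shares Yₖ: 0.0140, 0.2000, 0.4370, 0.6930, 1.0000
Σ (Xₖ−Xₖ₋₁)(Yₖ+Yₖ₋₁) = (1/5)(0.0140+0.0000) + (1/5)(0.2000+0.0140) + (1/5)(0.4370+0.2000) + (1/5)(0.6930+0.4370) + (1/5)(1.0000+0.6930)
  = 0.0028 + 0.0428 + 0.1274 + 0.2260 + 0.3386 = 0.7376
G = 1 − 0.7376 = 0.2624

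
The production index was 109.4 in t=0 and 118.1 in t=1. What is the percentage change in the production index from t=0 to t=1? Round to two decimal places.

7.95%

Change = (118.1 − 109.4) / 109.4 × 100
       = 8.7 / 109.4 × 100 = 7.9525%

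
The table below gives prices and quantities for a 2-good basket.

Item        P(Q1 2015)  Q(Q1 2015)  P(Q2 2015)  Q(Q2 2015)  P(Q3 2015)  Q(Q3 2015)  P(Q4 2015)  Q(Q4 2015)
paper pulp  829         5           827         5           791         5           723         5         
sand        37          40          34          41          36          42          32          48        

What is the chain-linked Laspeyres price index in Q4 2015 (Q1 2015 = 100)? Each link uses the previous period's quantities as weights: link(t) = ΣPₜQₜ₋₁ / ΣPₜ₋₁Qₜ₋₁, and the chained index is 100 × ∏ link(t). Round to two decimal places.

Link Q1 2015→Q2 2015:
ΣP(Q2 2015)Q(Q1 2015) = 827×5 + 34×40 = 4135 + 1360 = 5495
ΣP(Q1 2015)Q(Q1 2015) = 829×5 + 37×40 = 4145 + 1480 = 5625
link = 5495/5625 = 0.976889
Link Q2 2015→Q3 2015:
ΣP(Q3 2015)Q(Q2 2015) = 791×5 + 36×41 = 3955 + 1476 = 5431
ΣP(Q2 2015)Q(Q2 2015) = 827×5 + 34×41 = 4135 + 1394 = 5529
link = 5431/5529 = 0.982275
Link Q3 2015→Q4 2015:
ΣP(Q4 2015)Q(Q3 2015) = 723×5 + 32×42 = 3615 + 1344 = 4959
ΣP(Q3 2015)Q(Q3 2015) = 791×5 + 36×42 = 3955 + 1512 = 5467
link = 4959/5467 = 0.907079
Chained index = 100 × 0.976889 × 0.982275 × 0.907079 = 87.0409

87.04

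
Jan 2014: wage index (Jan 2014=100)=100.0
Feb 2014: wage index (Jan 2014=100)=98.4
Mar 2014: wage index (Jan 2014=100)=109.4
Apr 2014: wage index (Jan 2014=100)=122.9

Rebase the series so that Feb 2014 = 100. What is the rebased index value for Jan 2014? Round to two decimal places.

Rebased(Jan 2014) = 100.0 / 98.4 × 100 = 101.6260

101.63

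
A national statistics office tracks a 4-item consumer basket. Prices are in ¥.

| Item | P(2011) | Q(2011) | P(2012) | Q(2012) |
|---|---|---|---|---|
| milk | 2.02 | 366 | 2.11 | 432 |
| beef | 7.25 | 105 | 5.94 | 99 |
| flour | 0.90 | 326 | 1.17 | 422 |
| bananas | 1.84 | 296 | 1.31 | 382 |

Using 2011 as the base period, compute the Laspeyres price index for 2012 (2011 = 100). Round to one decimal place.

Laspeyres price index uses base-period quantities as weights.
ΣP(2012)·Q(2011) = 2.11×366 + 5.94×105 + 1.17×326 + 1.31×296 = 772.26 + 623.7 + 381.42 + 387.76 = 2165.14
ΣP(2011)·Q(2011) = 2.02×366 + 7.25×105 + 0.90×326 + 1.84×296 = 739.32 + 761.25 + 293.4 + 544.64 = 2338.61
Index = 2165.14 / 2338.61 × 100 = 92.5823

92.6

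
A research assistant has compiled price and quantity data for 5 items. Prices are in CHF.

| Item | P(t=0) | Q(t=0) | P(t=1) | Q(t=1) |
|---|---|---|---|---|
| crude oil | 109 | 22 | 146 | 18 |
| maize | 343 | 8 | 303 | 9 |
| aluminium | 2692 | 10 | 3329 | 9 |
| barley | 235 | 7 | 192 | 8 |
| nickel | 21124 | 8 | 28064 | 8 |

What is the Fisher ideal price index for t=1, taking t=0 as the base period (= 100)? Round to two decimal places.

Laspeyres component (base-period weights):
ΣP(t=1)Q(t=0) = 146×22 + 303×8 + 3329×10 + 192×7 + 28064×8 = 3212 + 2424 + 33290 + 1344 + 224512 = 264782
ΣP(t=0)Q(t=0) = 109×22 + 343×8 + 2692×10 + 235×7 + 21124×8 = 2398 + 2744 + 26920 + 1645 + 168992 = 202699
L = 264782 / 202699 × 100 = 130.6282
Paasche component (current-period weights):
ΣP(t=1)Q(t=1) = 146×18 + 303×9 + 3329×9 + 192×8 + 28064×8 = 2628 + 2727 + 29961 + 1536 + 224512 = 261364
ΣP(t=0)Q(t=1) = 109×18 + 343×9 + 2692×9 + 235×8 + 21124×8 = 1962 + 3087 + 24228 + 1880 + 168992 = 200149
P = 261364 / 200149 × 100 = 130.5847
Fisher = √(L × P) = √(130.6282 × 130.5847) = 130.6064

130.61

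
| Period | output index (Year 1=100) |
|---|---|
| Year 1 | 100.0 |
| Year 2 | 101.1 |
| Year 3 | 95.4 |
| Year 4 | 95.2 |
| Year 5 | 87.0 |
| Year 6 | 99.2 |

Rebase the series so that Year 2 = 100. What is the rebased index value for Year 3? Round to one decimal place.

Rebased(Year 3) = 95.4 / 101.1 × 100 = 94.3620

94.4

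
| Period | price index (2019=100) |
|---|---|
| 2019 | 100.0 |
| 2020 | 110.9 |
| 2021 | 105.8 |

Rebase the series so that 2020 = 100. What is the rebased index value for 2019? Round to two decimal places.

90.17

Rebased(2019) = 100.0 / 110.9 × 100 = 90.1713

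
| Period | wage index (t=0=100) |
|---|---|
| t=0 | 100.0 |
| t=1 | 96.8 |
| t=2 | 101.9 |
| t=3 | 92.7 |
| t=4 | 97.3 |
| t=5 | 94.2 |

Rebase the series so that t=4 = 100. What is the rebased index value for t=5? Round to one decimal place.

Rebased(t=5) = 94.2 / 97.3 × 100 = 96.8140

96.8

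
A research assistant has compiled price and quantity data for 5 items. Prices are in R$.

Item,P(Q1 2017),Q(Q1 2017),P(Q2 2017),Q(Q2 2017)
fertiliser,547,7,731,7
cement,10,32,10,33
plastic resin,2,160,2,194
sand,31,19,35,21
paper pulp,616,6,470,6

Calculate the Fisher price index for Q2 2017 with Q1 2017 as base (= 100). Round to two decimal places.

105.58

Laspeyres component (base-period weights):
ΣP(Q2 2017)Q(Q1 2017) = 731×7 + 10×32 + 2×160 + 35×19 + 470×6 = 5117 + 320 + 320 + 665 + 2820 = 9242
ΣP(Q1 2017)Q(Q1 2017) = 547×7 + 10×32 + 2×160 + 31×19 + 616×6 = 3829 + 320 + 320 + 589 + 3696 = 8754
L = 9242 / 8754 × 100 = 105.5746
Paasche component (current-period weights):
ΣP(Q2 2017)Q(Q2 2017) = 731×7 + 10×33 + 2×194 + 35×21 + 470×6 = 5117 + 330 + 388 + 735 + 2820 = 9390
ΣP(Q1 2017)Q(Q2 2017) = 547×7 + 10×33 + 2×194 + 31×21 + 616×6 = 3829 + 330 + 388 + 651 + 3696 = 8894
P = 9390 / 8894 × 100 = 105.5768
Fisher = √(L × P) = √(105.5746 × 105.5768) = 105.5757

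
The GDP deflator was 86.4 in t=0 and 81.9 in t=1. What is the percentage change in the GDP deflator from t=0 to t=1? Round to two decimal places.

Change = (81.9 − 86.4) / 86.4 × 100
       = -4.5 / 86.4 × 100 = -5.2083%

-5.21%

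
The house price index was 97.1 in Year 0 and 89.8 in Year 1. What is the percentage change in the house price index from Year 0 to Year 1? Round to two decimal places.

-7.52%

Change = (89.8 − 97.1) / 97.1 × 100
       = -7.3 / 97.1 × 100 = -7.5180%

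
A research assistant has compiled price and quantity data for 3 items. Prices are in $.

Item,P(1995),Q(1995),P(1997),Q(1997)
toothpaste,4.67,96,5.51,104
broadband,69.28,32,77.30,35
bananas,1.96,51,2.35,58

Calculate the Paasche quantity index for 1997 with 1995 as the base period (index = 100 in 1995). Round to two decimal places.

109.37

Paasche quantity index uses current-period prices as weights.
ΣP(1997)·Q(1997) = 5.51×104 + 77.30×35 + 2.35×58 = 573.04 + 2705.5 + 136.3 = 3414.84
ΣP(1997)·Q(1995) = 5.51×96 + 77.30×32 + 2.35×51 = 528.96 + 2473.6 + 119.85 = 3122.41
Index = 3414.84 / 3122.41 × 100 = 109.3655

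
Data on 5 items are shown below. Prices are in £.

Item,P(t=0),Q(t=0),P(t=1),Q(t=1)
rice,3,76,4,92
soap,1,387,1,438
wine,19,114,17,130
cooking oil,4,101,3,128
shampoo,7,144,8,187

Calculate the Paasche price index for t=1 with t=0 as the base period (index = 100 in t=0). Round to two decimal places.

Paasche price index uses current-period quantities as weights.
ΣP(t=1)·Q(t=1) = 4×92 + 1×438 + 17×130 + 3×128 + 8×187 = 368 + 438 + 2210 + 384 + 1496 = 4896
ΣP(t=0)·Q(t=1) = 3×92 + 1×438 + 19×130 + 4×128 + 7×187 = 276 + 438 + 2470 + 512 + 1309 = 5005
Index = 4896 / 5005 × 100 = 97.8222

97.82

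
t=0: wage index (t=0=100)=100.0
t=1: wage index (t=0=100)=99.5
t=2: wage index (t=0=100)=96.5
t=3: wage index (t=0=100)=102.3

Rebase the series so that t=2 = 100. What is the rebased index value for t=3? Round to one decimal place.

106.0

Rebased(t=3) = 102.3 / 96.5 × 100 = 106.0104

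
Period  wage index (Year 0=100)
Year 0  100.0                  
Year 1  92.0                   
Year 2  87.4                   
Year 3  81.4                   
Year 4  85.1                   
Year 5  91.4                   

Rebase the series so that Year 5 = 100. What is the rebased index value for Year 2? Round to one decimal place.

Rebased(Year 2) = 87.4 / 91.4 × 100 = 95.6236

95.6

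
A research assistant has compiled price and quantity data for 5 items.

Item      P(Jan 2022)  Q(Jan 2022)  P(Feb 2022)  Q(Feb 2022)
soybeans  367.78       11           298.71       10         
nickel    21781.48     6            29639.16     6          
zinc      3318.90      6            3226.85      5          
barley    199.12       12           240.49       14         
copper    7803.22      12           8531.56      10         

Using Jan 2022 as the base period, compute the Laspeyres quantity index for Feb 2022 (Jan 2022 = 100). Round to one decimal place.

Laspeyres quantity index uses base-period prices as weights.
ΣP(Jan 2022)·Q(Feb 2022) = 367.78×10 + 21781.48×6 + 3318.90×5 + 199.12×14 + 7803.22×10 = 3677.8 + 130688.88 + 16594.5 + 2787.68 + 78032.2 = 231781.06
ΣP(Jan 2022)·Q(Jan 2022) = 367.78×11 + 21781.48×6 + 3318.90×6 + 199.12×12 + 7803.22×12 = 4045.58 + 130688.88 + 19913.4 + 2389.44 + 93638.64 = 250675.94
Index = 231781.06 / 250675.94 × 100 = 92.4624

92.5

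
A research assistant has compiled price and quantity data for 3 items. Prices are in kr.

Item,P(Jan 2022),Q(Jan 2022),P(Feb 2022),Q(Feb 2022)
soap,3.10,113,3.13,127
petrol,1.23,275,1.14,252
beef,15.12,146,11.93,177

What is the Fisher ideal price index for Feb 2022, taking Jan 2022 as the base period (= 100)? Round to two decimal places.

82.96

Laspeyres component (base-period weights):
ΣP(Feb 2022)Q(Jan 2022) = 3.13×113 + 1.14×275 + 11.93×146 = 353.69 + 313.5 + 1741.78 = 2408.97
ΣP(Jan 2022)Q(Jan 2022) = 3.10×113 + 1.23×275 + 15.12×146 = 350.3 + 338.25 + 2207.52 = 2896.07
L = 2408.97 / 2896.07 × 100 = 83.1807
Paasche component (current-period weights):
ΣP(Feb 2022)Q(Feb 2022) = 3.13×127 + 1.14×252 + 11.93×177 = 397.51 + 287.28 + 2111.61 = 2796.4
ΣP(Jan 2022)Q(Feb 2022) = 3.10×127 + 1.23×252 + 15.12×177 = 393.7 + 309.96 + 2676.24 = 3379.9
P = 2796.4 / 3379.9 × 100 = 82.7362
Fisher = √(L × P) = √(83.1807 × 82.7362) = 82.9581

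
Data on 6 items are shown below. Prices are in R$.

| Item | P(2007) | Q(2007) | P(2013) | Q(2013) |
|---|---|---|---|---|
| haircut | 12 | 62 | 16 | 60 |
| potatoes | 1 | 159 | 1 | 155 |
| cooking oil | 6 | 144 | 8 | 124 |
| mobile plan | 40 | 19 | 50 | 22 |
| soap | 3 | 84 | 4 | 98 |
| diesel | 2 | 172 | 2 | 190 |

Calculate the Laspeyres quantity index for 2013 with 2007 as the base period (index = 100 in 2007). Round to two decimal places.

101.60

Laspeyres quantity index uses base-period prices as weights.
ΣP(2007)·Q(2013) = 12×60 + 1×155 + 6×124 + 40×22 + 3×98 + 2×190 = 720 + 155 + 744 + 880 + 294 + 380 = 3173
ΣP(2007)·Q(2007) = 12×62 + 1×159 + 6×144 + 40×19 + 3×84 + 2×172 = 744 + 159 + 864 + 760 + 252 + 344 = 3123
Index = 3173 / 3123 × 100 = 101.6010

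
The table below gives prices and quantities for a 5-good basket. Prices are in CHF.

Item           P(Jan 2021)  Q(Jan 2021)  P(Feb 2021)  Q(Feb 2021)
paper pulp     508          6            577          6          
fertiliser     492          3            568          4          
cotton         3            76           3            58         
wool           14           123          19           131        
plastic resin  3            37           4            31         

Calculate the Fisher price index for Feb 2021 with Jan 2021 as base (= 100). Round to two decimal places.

Laspeyres component (base-period weights):
ΣP(Feb 2021)Q(Jan 2021) = 577×6 + 568×3 + 3×76 + 19×123 + 4×37 = 3462 + 1704 + 228 + 2337 + 148 = 7879
ΣP(Jan 2021)Q(Jan 2021) = 508×6 + 492×3 + 3×76 + 14×123 + 3×37 = 3048 + 1476 + 228 + 1722 + 111 = 6585
L = 7879 / 6585 × 100 = 119.6507
Paasche component (current-period weights):
ΣP(Feb 2021)Q(Feb 2021) = 577×6 + 568×4 + 3×58 + 19×131 + 4×31 = 3462 + 2272 + 174 + 2489 + 124 = 8521
ΣP(Jan 2021)Q(Feb 2021) = 508×6 + 492×4 + 3×58 + 14×131 + 3×31 = 3048 + 1968 + 174 + 1834 + 93 = 7117
P = 8521 / 7117 × 100 = 119.7274
Fisher = √(L × P) = √(119.6507 × 119.7274) = 119.6891

119.69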